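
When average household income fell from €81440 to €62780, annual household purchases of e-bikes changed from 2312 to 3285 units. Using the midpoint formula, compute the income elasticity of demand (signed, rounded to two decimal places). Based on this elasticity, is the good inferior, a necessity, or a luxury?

-1.34; inferior

%ΔQ = (3285 − 2312)/[( 2312 + 3285)/2] = 973/2798.5 = 0.347686…
%ΔIncome = (62780 − 81440)/[( 81440 + 62780)/2] = -18660/72110 = -0.258771…
E_income = (973/2798.5) / (-18660/72110) = -1.3436…
E_income < 0 ⇒ inferior good.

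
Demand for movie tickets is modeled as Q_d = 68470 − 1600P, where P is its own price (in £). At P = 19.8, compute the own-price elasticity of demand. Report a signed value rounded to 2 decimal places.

At the given values, Q_d = 68470 − 1600(19.8) = 36790.
∂Q_d/∂P = −1600.
E = (-1600) × (19.8/36790) = -0.8611…

-0.86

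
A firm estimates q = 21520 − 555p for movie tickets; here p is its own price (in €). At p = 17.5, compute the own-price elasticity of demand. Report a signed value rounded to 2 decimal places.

-0.82

At the given values, q = 21520 − 555(17.5) = 11807.5.
∂q/∂p = −555.
E = (-555) × (17.5/11807.5) = -0.8225…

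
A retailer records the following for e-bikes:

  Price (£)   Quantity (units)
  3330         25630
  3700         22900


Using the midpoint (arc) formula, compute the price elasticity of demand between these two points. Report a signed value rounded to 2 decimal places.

%ΔQ = (22900 − 25630) / [(25630 + 22900)/2] = -2730/24265 = -0.112507…
%ΔP = (3700 − 3330) / [(3330 + 3700)/2] = 370/3515 = 0.105263…
Arc Ed = %ΔQ / %ΔP = (-2730/24265) / (370/3515) = -1.0688…

-1.07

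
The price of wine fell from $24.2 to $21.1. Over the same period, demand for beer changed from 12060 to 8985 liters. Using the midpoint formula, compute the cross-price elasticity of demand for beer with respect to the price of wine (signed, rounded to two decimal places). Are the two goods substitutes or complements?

2.14; substitutes

%ΔQ_{beer} = (8985 − 12060)/avg = -3075/10522.5 = -0.292230…
%ΔP_{wine} = (21.1 − 24.2)/avg = -3.1/22.65 = -0.136865…
E_cross = (-3075/10522.5) / (-3.1/22.65) = 2.1351…
E_cross > 0 ⇒ the goods are substitutes.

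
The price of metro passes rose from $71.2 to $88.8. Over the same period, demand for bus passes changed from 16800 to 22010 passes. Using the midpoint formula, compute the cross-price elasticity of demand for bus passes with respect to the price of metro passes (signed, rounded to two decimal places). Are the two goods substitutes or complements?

1.22; substitutes

%ΔQ_{bus passes} = (22010 − 16800)/avg = 5210/19405 = 0.268487…
%ΔP_{metro passes} = (88.8 − 71.2)/avg = 17.6/80 = 0.22
E_cross = (5210/19405) / (17.6/80) = 1.2203…
E_cross > 0 ⇒ the goods are substitutes.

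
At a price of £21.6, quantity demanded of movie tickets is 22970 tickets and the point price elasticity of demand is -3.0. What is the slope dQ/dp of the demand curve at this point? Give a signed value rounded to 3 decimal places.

Ed = (dQ/dp)·(p/Q) ⇒ dQ/dp = Ed·Q/p = (-3.0)·22970/21.6 = -3190.27777…

-3190.278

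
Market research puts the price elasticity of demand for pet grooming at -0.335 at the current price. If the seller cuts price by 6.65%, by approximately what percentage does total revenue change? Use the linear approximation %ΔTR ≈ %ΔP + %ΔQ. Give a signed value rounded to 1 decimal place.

%ΔQ ≈ Ed × %ΔP = (-0.335) × (-6.65%) = +2.2278%
%ΔTR ≈ %ΔP + %ΔQ = (-6.65%) + (+2.2278%) = -4.4223%

-4.4%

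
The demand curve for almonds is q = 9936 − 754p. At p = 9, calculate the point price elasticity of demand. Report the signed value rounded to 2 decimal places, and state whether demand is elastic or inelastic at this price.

dq/dp = −754. At p = 9, q = 9936 − 754(9) = 3150.
Ed = (dq/dp)·(p/q) = −754 × (9/3150) = -2.1542…
|Ed| = 2.15 > 1, so demand is elastic.

-2.15; elastic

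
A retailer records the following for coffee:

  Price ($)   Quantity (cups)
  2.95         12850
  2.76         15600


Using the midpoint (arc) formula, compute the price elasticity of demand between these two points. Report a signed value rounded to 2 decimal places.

-2.90

%ΔQ = (15600 − 12850) / [(12850 + 15600)/2] = 2750/14225 = 0.193321…
%ΔP = (2.76 − 2.95) / [(2.95 + 2.76)/2] = -0.19/2.855 = -0.066549…
Arc Ed = %ΔQ / %ΔP = (2750/14225) / (-0.19/2.855) = -2.9049…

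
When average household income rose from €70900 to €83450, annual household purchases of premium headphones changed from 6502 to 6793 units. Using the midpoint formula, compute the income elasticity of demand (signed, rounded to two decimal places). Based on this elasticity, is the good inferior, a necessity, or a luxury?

%ΔQ = (6793 − 6502)/[( 6502 + 6793)/2] = 291/6647.5 = 0.043775…
%ΔIncome = (83450 − 70900)/[( 70900 + 83450)/2] = 12550/77175 = 0.162617…
E_income = (291/6647.5) / (12550/77175) = 0.2691…
0 < E_income < 1 ⇒ normal good, necessity.

0.27; necessity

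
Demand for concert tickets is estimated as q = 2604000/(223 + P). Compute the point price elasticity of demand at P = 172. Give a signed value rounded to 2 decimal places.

dq/dP = −2604000/(223 + P)² = -16.6896. At P = 172, q = 6592.41.
Ed = (dq/dP)·(P/q) = (-16.6896) × (172/6592.41) = -0.4354…

-0.44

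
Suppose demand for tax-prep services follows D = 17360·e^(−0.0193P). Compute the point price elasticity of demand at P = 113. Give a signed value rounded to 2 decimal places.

dD/dP = −0.0193·D = -37.8403. At P = 113, D = 1960.64.
Ed = (dD/dP)·(P/D) = (-37.8403) × (113/1960.64) = -2.1809

-2.18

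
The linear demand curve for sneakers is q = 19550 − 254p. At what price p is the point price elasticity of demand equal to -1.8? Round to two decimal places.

Ed = −254p/(19550 − 254p). Set this equal to -1.8:
254p = 1.8·(19550 − 254p) ⇒ 254p(1 + 1.8) = 1.8·19550
p = 1.8·19550 / (254·2.8) = 49.4797…

49.48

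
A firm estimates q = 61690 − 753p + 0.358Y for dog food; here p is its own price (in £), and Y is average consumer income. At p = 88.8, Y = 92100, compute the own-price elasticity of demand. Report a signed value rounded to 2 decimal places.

At the given values, q = 61690 − 753(88.8) + 0.358(92100) = 27795.4.
∂q/∂p = −753.
E = (-753) × (88.8/27795.4) = -2.4056…

-2.41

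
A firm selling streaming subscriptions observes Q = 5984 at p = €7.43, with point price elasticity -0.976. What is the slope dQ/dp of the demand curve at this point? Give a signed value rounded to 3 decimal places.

Ed = (dQ/dp)·(p/Q) ⇒ dQ/dp = Ed·Q/p = (-0.976)·5984/7.43 = -786.05437…

-786.054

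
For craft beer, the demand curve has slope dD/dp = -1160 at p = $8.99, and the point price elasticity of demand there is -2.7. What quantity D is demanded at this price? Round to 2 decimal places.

3862.37

Ed = (dD/dp)·(p/D) ⇒ D = (dD/dp)·p/Ed = (-1160)·8.99/(-2.7) = 3862.3703…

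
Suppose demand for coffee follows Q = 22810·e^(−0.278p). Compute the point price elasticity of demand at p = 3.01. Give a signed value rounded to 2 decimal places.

-0.84

dQ/dp = −0.278·Q = -2746.38. At p = 3.01, Q = 9879.08.
Ed = (dQ/dp)·(p/Q) = (-2746.38) × (3.01/9879.08) = -0.8367…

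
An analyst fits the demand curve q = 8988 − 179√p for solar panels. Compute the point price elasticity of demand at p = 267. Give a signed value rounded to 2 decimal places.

dq/dp = −179/(2√p) = -5.47731. At p = 267, q = 6063.12.
Ed = (dq/dp)·(p/q) = (-5.47731) × (267/6063.12) = -0.2412…

-0.24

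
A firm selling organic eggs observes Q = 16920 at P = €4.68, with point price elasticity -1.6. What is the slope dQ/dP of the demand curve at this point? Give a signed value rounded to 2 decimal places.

Ed = (dQ/dP)·(P/Q) ⇒ dQ/dP = Ed·Q/P = (-1.6)·16920/4.68 = -5784.6153…

-5784.62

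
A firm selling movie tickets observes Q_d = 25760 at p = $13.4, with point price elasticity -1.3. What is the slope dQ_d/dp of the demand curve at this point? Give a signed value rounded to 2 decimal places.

-2499.10

Ed = (dQ_d/dp)·(p/Q_d) ⇒ dQ_d/dp = Ed·Q_d/p = (-1.3)·25760/13.4 = -2499.1044…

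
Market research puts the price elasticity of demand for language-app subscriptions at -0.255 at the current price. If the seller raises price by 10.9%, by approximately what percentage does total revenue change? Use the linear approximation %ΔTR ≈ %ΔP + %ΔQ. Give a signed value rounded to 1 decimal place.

+8.1%

%ΔQ ≈ Ed × %ΔP = (-0.255) × (+10.9%) = -2.7795%
%ΔTR ≈ %ΔP + %ΔQ = (+10.9%) + (-2.7795%) = +8.1205%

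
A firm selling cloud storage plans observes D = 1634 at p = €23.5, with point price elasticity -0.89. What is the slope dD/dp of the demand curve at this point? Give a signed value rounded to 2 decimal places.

-61.88

Ed = (dD/dp)·(p/D) ⇒ dD/dp = Ed·D/p = (-0.89)·1634/23.5 = -61.8834…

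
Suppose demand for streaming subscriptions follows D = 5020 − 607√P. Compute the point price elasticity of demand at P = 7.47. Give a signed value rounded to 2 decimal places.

dD/dP = −607/(2√P) = -111.045. At P = 7.47, D = 3360.99.
Ed = (dD/dP)·(P/D) = (-111.045) × (7.47/3360.99) = -0.2468…

-0.25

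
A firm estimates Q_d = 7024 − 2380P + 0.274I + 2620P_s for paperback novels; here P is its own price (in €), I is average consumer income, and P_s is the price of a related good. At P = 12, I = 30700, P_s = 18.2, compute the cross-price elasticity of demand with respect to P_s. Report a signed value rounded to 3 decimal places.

1.380

At the given values, Q_d = 7024 − 2380(12) + 0.274(30700) + 2620(18.2) = 34559.8.
∂Q_d/∂P_s = 2620.
E = (2620) × (18.2/34559.8) = 1.37975…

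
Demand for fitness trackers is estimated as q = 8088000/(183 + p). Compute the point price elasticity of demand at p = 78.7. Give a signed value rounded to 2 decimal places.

-0.30

dq/dp = −8088000/(183 + p)² = -118.096. At p = 78.7, q = 30905.6.
Ed = (dq/dp)·(p/q) = (-118.096) × (78.7/30905.6) = -0.3007…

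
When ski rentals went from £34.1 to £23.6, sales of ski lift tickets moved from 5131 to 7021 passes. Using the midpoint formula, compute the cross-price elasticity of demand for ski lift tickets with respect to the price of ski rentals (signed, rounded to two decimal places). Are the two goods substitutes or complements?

%ΔQ_{ski lift tickets} = (7021 − 5131)/avg = 1890/6076 = 0.311059…
%ΔP_{ski rentals} = (23.6 − 34.1)/avg = -10.5/28.85 = -0.363951…
E_cross = (1890/6076) / (-10.5/28.85) = -0.8546…
E_cross < 0 ⇒ the goods are complements.

-0.85; complements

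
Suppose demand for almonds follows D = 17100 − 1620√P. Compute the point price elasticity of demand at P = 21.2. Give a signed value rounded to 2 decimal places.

-0.39

dD/dP = −1620/(2√P) = -175.921. At P = 21.2, D = 9640.96.
Ed = (dD/dP)·(P/D) = (-175.921) × (21.2/9640.96) = -0.3868…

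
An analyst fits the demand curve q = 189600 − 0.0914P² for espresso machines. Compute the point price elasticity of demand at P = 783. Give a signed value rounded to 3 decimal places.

dq/dP = −2·0.0914·P = -143.1324. At P = 783, q = 133563.6654.
Ed = (dq/dP)·(P/q) = (-143.1324) × (783/133563.6654) = -0.83909…

-0.839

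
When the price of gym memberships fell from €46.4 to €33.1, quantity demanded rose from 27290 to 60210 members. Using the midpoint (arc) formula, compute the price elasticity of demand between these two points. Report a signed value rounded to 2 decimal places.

-2.25

%ΔQ = (60210 − 27290) / [(27290 + 60210)/2] = 32920/43750 = 0.752457…
%ΔP = (33.1 − 46.4) / [(46.4 + 33.1)/2] = -13.3/39.75 = -0.334591…
Arc Ed = %ΔQ / %ΔP = (32920/43750) / (-13.3/39.75) = -2.2488…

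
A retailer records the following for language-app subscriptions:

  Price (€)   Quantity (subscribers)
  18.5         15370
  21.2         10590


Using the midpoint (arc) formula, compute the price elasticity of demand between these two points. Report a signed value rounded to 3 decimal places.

-2.707

%ΔQ = (10590 − 15370) / [(15370 + 10590)/2] = -4780/12980 = -0.368258…
%ΔP = (21.2 − 18.5) / [(18.5 + 21.2)/2] = 2.7/19.85 = 0.136020…
Arc Ed = %ΔQ / %ΔP = (-4780/12980) / (2.7/19.85) = -2.70738…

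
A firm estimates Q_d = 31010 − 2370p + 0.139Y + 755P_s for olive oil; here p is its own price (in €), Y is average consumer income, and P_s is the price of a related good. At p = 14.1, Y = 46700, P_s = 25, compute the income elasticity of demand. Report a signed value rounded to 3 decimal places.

0.283

At the given values, Q_d = 31010 − 2370(14.1) + 0.139(46700) + 755(25) = 22959.3.
∂Q_d/∂Y = 0.139.
E = (0.139) × (46700/22959.3) = 0.28273…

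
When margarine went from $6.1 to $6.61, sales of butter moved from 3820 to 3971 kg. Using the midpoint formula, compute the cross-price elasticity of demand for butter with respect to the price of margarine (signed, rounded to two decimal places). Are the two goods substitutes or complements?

%ΔQ_{butter} = (3971 − 3820)/avg = 151/3895.5 = 0.038762…
%ΔP_{margarine} = (6.61 − 6.1)/avg = 0.51/6.355 = 0.080251…
E_cross = (151/3895.5) / (0.51/6.355) = 0.4830…
E_cross > 0 ⇒ the goods are substitutes.

0.48; substitutes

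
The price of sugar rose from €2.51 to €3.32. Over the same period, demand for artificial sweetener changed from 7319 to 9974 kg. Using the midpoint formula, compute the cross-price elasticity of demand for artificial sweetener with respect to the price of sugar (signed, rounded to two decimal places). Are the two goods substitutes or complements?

%ΔQ_{artificial sweetener} = (9974 − 7319)/avg = 2655/8646.5 = 0.307060…
%ΔP_{sugar} = (3.32 − 2.51)/avg = 0.81/2.915 = 0.277873…
E_cross = (2655/8646.5) / (0.81/2.915) = 1.1050…
E_cross > 0 ⇒ the goods are substitutes.

1.11; substitutes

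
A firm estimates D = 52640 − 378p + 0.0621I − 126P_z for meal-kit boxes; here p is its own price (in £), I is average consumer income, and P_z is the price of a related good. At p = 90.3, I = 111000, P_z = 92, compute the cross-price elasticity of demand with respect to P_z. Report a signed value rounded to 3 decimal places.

-0.840

At the given values, D = 52640 − 378(90.3) + 0.0621(111000) − 126(92) = 13807.7.
∂D/∂P_z = -126.
E = (-126) × (92/13807.7) = -0.83953…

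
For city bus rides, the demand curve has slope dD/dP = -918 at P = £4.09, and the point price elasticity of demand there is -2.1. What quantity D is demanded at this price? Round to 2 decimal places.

1787.91

Ed = (dD/dP)·(P/D) ⇒ D = (dD/dP)·P/Ed = (-918)·4.09/(-2.1) = 1787.9142…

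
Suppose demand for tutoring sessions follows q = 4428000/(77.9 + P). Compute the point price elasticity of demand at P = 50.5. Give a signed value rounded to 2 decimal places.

dq/dP = −4428000/(77.9 + P)² = -268.582. At P = 50.5, q = 34486.
Ed = (dq/dP)·(P/q) = (-268.582) × (50.5/34486) = -0.3933…

-0.39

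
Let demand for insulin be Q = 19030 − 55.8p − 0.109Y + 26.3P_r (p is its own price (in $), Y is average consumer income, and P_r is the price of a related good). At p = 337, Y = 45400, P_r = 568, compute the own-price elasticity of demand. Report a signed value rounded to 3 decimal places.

At the given values, Q = 19030 − 55.8(337) − 0.109(45400) + 26.3(568) = 10215.2.
∂Q/∂p = −55.8.
E = (-55.8) × (337/10215.2) = -1.84084…

-1.841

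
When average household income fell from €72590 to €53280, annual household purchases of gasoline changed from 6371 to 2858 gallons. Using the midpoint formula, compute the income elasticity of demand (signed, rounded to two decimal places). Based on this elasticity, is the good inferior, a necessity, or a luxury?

%ΔQ = (2858 − 6371)/[( 6371 + 2858)/2] = -3513/4614.5 = -0.761295…
%ΔIncome = (53280 − 72590)/[( 72590 + 53280)/2] = -19310/62935 = -0.306824…
E_income = (-3513/4614.5) / (-19310/62935) = 2.4812…
E_income > 1 ⇒ normal good, luxury.

2.48; luxury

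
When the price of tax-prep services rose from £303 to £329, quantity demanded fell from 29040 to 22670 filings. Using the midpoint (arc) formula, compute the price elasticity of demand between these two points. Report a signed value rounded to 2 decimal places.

-2.99

%ΔQ = (22670 − 29040) / [(29040 + 22670)/2] = -6370/25855 = -0.246374…
%ΔP = (329 − 303) / [(303 + 329)/2] = 26/316 = 0.082278…
Arc Ed = %ΔQ / %ΔP = (-6370/25855) / (26/316) = -2.9943…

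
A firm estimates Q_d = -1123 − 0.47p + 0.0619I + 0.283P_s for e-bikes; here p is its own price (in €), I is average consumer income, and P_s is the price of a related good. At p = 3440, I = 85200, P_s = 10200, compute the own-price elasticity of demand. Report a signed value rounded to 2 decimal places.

At the given values, Q_d = -1123 − 0.47(3440) + 0.0619(85200) + 0.283(10200) = 5420.68.
∂Q_d/∂p = −0.47.
E = (-0.47) × (3440/5420.68) = -0.2982…

-0.30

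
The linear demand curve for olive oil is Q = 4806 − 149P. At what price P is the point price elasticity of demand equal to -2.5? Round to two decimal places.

23.04

Ed = −149P/(4806 − 149P). Set this equal to -2.5:
149P = 2.5·(4806 − 149P) ⇒ 149P(1 + 2.5) = 2.5·4806
P = 2.5·4806 / (149·3.5) = 23.0393…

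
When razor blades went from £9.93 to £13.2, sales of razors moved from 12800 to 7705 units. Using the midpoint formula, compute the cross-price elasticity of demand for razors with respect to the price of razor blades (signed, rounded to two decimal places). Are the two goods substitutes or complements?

%ΔQ_{razors} = (7705 − 12800)/avg = -5095/10252.5 = -0.496951…
%ΔP_{razor blades} = (13.2 − 9.93)/avg = 3.27/11.565 = 0.282749…
E_cross = (-5095/10252.5) / (3.27/11.565) = -1.7575…
E_cross < 0 ⇒ the goods are complements.

-1.76; complements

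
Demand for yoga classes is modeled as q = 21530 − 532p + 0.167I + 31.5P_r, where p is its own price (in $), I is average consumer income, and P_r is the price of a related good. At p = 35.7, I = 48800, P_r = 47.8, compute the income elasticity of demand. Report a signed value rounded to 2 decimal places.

0.67

At the given values, q = 21530 − 532(35.7) + 0.167(48800) + 31.5(47.8) = 12192.9.
∂q/∂I = 0.167.
E = (0.167) × (48800/12192.9) = 0.6683…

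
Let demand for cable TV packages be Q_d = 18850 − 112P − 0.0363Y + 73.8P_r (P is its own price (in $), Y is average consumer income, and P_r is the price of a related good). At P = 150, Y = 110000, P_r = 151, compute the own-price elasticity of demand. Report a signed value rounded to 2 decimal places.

At the given values, Q_d = 18850 − 112(150) − 0.0363(110000) + 73.8(151) = 9200.8.
∂Q_d/∂P = −112.
E = (-112) × (150/9200.8) = -1.8259…

-1.83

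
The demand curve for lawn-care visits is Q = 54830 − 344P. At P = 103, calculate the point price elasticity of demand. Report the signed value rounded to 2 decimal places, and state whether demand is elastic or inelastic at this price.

dQ/dP = −344. At P = 103, Q = 54830 − 344(103) = 19398.
Ed = (dQ/dP)·(P/Q) = −344 × (103/19398) = -1.8265…
|Ed| = 1.83 > 1, so demand is elastic.

-1.83; elastic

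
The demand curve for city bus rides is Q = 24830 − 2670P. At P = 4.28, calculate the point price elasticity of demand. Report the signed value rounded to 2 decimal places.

dQ/dP = −2670. At P = 4.28, Q = 24830 − 2670(4.28) = 13402.4.
Ed = (dQ/dP)·(P/Q) = −2670 × (4.28/13402.4) = -0.8526…

-0.85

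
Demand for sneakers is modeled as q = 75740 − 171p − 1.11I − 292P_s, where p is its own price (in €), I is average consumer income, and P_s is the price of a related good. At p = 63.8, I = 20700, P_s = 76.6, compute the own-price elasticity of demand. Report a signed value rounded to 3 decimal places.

At the given values, q = 75740 − 171(63.8) − 1.11(20700) − 292(76.6) = 19486.
∂q/∂p = −171.
E = (-171) × (63.8/19486) = -0.55987…

-0.560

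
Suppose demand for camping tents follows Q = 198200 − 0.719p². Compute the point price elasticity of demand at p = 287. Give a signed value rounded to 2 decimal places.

-0.85

dQ/dp = −2·0.719·p = -412.706. At p = 287, Q = 138976.689.
Ed = (dQ/dp)·(p/Q) = (-412.706) × (287/138976.689) = -0.8522…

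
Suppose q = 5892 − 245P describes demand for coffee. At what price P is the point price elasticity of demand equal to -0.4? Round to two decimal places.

6.87

Ed = −245P/(5892 − 245P). Set this equal to -0.4:
245P = 0.4·(5892 − 245P) ⇒ 245P(1 + 0.4) = 0.4·5892
P = 0.4·5892 / (245·1.4) = 6.8711…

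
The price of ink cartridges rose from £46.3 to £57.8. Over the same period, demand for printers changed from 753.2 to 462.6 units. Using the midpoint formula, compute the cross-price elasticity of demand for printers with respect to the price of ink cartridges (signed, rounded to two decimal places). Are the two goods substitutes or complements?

-2.16; complements

%ΔQ_{printers} = (462.6 − 753.2)/avg = -290.6/607.9 = -0.478039…
%ΔP_{ink cartridges} = (57.8 − 46.3)/avg = 11.5/52.05 = 0.220941…
E_cross = (-290.6/607.9) / (11.5/52.05) = -2.1636…
E_cross < 0 ⇒ the goods are complements.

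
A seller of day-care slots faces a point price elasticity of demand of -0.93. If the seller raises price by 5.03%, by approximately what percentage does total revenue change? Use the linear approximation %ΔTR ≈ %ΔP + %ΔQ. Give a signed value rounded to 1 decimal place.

%ΔQ ≈ Ed × %ΔP = (-0.93) × (+5.03%) = -4.6779%
%ΔTR ≈ %ΔP + %ΔQ = (+5.03%) + (-4.6779%) = +0.3521%

+0.4%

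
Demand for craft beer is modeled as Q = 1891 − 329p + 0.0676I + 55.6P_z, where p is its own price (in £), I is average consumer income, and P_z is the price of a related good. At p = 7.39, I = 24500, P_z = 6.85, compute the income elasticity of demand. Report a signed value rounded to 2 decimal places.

1.11

At the given values, Q = 1891 − 329(7.39) + 0.0676(24500) + 55.6(6.85) = 1496.75.
∂Q/∂I = 0.0676.
E = (0.0676) × (24500/1496.75) = 1.1065…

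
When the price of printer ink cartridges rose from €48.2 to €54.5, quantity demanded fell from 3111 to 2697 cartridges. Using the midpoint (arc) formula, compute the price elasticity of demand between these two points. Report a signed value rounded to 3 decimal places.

%ΔQ = (2697 − 3111) / [(3111 + 2697)/2] = -414/2904 = -0.142561…
%ΔP = (54.5 − 48.2) / [(48.2 + 54.5)/2] = 6.3/51.35 = 0.122687…
Arc Ed = %ΔQ / %ΔP = (-414/2904) / (6.3/51.35) = -1.16199…

-1.162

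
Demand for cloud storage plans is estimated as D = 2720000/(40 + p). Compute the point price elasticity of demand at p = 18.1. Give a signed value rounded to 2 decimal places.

dD/dp = −2720000/(40 + p)² = -805.78. At p = 18.1, D = 46815.8.
Ed = (dD/dp)·(p/D) = (-805.78) × (18.1/46815.8) = -0.3115…

-0.31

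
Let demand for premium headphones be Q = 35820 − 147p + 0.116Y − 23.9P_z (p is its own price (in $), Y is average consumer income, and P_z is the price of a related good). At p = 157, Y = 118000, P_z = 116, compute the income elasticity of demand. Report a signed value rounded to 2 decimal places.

At the given values, Q = 35820 − 147(157) + 0.116(118000) − 23.9(116) = 23656.6.
∂Q/∂Y = 0.116.
E = (0.116) × (118000/23656.6) = 0.5786…

0.58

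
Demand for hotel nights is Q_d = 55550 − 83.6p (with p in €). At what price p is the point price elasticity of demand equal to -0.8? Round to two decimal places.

295.32

Ed = −83.6p/(55550 − 83.6p). Set this equal to -0.8:
83.6p = 0.8·(55550 − 83.6p) ⇒ 83.6p(1 + 0.8) = 0.8·55550
p = 0.8·55550 / (83.6·1.8) = 295.3216…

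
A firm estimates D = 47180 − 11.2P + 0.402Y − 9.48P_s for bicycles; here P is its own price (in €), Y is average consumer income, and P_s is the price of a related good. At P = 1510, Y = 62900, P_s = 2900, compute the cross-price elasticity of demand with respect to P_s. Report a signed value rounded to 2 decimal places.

At the given values, D = 47180 − 11.2(1510) + 0.402(62900) − 9.48(2900) = 28061.8.
∂D/∂P_s = -9.48.
E = (-9.48) × (2900/28061.8) = -0.9796…

-0.98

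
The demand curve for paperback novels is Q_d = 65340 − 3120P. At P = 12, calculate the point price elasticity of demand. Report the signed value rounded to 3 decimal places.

-1.342

dQ_d/dP = −3120. At P = 12, Q_d = 65340 − 3120(12) = 27900.
Ed = (dQ_d/dP)·(P/Q_d) = −3120 × (12/27900) = -1.34193…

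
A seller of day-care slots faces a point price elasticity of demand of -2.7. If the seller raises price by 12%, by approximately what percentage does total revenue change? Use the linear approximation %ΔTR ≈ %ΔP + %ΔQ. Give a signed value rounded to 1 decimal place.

-20.4%

%ΔQ ≈ Ed × %ΔP = (-2.7) × (+12%) = -32.4000%
%ΔTR ≈ %ΔP + %ΔQ = (+12%) + (-32.4000%) = -20.4000%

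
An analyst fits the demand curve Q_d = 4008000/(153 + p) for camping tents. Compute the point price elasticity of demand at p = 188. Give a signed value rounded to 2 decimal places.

-0.55

dQ_d/dp = −4008000/(153 + p)² = -34.4682. At p = 188, Q_d = 11753.7.
Ed = (dQ_d/dp)·(p/Q_d) = (-34.4682) × (188/11753.7) = -0.5513…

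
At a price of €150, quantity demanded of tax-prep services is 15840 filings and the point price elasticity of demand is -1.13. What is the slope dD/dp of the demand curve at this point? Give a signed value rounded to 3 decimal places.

Ed = (dD/dp)·(p/D) ⇒ dD/dp = Ed·D/p = (-1.13)·15840/150 = -119.328

-119.328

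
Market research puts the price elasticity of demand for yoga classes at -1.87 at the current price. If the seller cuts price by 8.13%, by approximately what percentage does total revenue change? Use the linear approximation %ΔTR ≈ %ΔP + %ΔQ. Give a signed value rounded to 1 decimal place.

%ΔQ ≈ Ed × %ΔP = (-1.87) × (-8.13%) = +15.2031%
%ΔTR ≈ %ΔP + %ΔQ = (-8.13%) + (+15.2031%) = +7.0731%

+7.1%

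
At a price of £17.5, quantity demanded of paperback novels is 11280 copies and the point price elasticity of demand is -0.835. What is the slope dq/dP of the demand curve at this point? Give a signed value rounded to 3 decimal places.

-538.217

Ed = (dq/dP)·(P/q) ⇒ dq/dP = Ed·q/P = (-0.835)·11280/17.5 = -538.21714…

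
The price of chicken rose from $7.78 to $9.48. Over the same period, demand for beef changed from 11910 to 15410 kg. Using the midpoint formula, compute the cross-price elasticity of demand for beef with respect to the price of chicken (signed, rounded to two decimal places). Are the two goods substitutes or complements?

1.30; substitutes

%ΔQ_{beef} = (15410 − 11910)/avg = 3500/13660 = 0.256222…
%ΔP_{chicken} = (9.48 − 7.78)/avg = 1.7/8.63 = 0.196987…
E_cross = (3500/13660) / (1.7/8.63) = 1.3007…
E_cross > 0 ⇒ the goods are substitutes.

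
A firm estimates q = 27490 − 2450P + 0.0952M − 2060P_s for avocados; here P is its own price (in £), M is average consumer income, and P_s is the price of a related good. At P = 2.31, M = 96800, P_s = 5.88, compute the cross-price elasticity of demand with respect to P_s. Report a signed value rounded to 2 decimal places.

-0.64

At the given values, q = 27490 − 2450(2.31) + 0.0952(96800) − 2060(5.88) = 18933.06.
∂q/∂P_s = -2060.
E = (-2060) × (5.88/18933.06) = -0.6397…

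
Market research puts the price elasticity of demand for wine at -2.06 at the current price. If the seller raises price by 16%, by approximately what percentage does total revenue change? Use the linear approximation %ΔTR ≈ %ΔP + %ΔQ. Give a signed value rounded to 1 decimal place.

%ΔQ ≈ Ed × %ΔP = (-2.06) × (+16%) = -32.9600%
%ΔTR ≈ %ΔP + %ΔQ = (+16%) + (-32.9600%) = -16.9600%

-17.0%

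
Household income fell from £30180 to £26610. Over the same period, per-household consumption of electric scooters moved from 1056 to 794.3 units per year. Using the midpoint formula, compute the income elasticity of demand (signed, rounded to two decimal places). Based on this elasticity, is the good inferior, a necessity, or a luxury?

2.25; luxury

%ΔQ = (794.3 − 1056)/[( 1056 + 794.3)/2] = -261.7/925.15 = -0.282873…
%ΔIncome = (26610 − 30180)/[( 30180 + 26610)/2] = -3570/28395 = -0.125726…
E_income = (-261.7/925.15) / (-3570/28395) = 2.2499…
E_income > 1 ⇒ normal good, luxury.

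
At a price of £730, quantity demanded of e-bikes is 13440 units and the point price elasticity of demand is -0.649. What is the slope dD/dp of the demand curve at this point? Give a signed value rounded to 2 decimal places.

-11.95

Ed = (dD/dp)·(p/D) ⇒ dD/dp = Ed·D/p = (-0.649)·13440/730 = -11.9487…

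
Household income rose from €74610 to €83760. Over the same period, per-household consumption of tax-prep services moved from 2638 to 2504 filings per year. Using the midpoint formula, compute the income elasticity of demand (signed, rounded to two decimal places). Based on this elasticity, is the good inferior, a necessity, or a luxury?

-0.45; inferior

%ΔQ = (2504 − 2638)/[( 2638 + 2504)/2] = -134/2571 = -0.052119…
%ΔIncome = (83760 − 74610)/[( 74610 + 83760)/2] = 9150/79185 = 0.115552…
E_income = (-134/2571) / (9150/79185) = -0.4510…
E_income < 0 ⇒ inferior good.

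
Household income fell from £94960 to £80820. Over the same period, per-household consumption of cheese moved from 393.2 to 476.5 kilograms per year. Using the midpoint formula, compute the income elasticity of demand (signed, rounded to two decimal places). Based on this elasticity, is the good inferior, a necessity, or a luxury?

-1.19; inferior

%ΔQ = (476.5 − 393.2)/[( 393.2 + 476.5)/2] = 83.3/434.85 = 0.191560…
%ΔIncome = (80820 − 94960)/[( 94960 + 80820)/2] = -14140/87890 = -0.160882…
E_income = (83.3/434.85) / (-14140/87890) = -1.1906…
E_income < 0 ⇒ inferior good.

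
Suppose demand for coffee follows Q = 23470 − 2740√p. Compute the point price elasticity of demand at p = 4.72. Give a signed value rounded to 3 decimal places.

dQ/dp = −2740/(2√p) = -630.594. At p = 4.72, Q = 17517.2.
Ed = (dQ/dp)·(p/Q) = (-630.594) × (4.72/17517.2) = -0.16991…

-0.170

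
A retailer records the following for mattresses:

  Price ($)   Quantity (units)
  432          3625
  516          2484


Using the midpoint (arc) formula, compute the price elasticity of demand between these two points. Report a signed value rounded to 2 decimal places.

%ΔQ = (2484 − 3625) / [(3625 + 2484)/2] = -1141/3054.5 = -0.373547…
%ΔP = (516 − 432) / [(432 + 516)/2] = 84/474 = 0.177215…
Arc Ed = %ΔQ / %ΔP = (-1141/3054.5) / (84/474) = -2.1078…

-2.11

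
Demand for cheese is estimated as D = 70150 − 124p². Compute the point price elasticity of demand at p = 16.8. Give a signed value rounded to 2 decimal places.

dD/dp = −2·124·p = -4166.4. At p = 16.8, D = 35152.24.
Ed = (dD/dp)·(p/D) = (-4166.4) × (16.8/35152.24) = -1.9912…

-1.99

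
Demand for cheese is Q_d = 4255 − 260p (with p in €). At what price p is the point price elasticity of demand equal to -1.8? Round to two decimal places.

10.52

Ed = −260p/(4255 − 260p). Set this equal to -1.8:
260p = 1.8·(4255 − 260p) ⇒ 260p(1 + 1.8) = 1.8·4255
p = 1.8·4255 / (260·2.8) = 10.5206…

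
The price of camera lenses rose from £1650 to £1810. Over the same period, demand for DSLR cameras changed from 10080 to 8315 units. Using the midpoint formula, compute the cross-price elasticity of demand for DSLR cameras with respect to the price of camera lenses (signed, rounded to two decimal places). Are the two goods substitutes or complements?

-2.07; complements

%ΔQ_{DSLR cameras} = (8315 − 10080)/avg = -1765/9197.5 = -0.191899…
%ΔP_{camera lenses} = (1810 − 1650)/avg = 160/1730 = 0.092485…
E_cross = (-1765/9197.5) / (160/1730) = -2.0749…
E_cross < 0 ⇒ the goods are complements.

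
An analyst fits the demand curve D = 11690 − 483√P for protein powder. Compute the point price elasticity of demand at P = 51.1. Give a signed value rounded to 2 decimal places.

dD/dP = −483/(2√P) = -33.7837. At P = 51.1, D = 8237.31.
Ed = (dD/dP)·(P/D) = (-33.7837) × (51.1/8237.31) = -0.2095…

-0.21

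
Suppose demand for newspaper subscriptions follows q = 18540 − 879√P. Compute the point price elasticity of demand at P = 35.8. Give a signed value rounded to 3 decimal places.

-0.198

dq/dP = −879/(2√P) = -73.4543. At P = 35.8, q = 13280.7.
Ed = (dq/dP)·(P/q) = (-73.4543) × (35.8/13280.7) = -0.19800…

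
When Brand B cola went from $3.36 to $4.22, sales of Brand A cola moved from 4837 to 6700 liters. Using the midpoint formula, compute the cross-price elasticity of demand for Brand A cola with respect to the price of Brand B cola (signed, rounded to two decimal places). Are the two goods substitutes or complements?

%ΔQ_{Brand A cola} = (6700 − 4837)/avg = 1863/5768.5 = 0.322960…
%ΔP_{Brand B cola} = (4.22 − 3.36)/avg = 0.86/3.79 = 0.226912…
E_cross = (1863/5768.5) / (0.86/3.79) = 1.4232…
E_cross > 0 ⇒ the goods are substitutes.

1.42; substitutes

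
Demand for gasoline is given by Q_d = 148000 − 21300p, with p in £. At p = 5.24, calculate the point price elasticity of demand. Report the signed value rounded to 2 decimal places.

dQ_d/dp = −21300. At p = 5.24, Q_d = 148000 − 21300(5.24) = 36388.
Ed = (dQ_d/dp)·(p/Q_d) = −21300 × (5.24/36388) = -3.0672…

-3.07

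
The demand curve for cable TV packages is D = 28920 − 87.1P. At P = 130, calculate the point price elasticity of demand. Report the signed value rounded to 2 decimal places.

dD/dP = −87.1. At P = 130, D = 28920 − 87.1(130) = 17597.
Ed = (dD/dP)·(P/D) = −87.1 × (130/17597) = -0.6434…

-0.64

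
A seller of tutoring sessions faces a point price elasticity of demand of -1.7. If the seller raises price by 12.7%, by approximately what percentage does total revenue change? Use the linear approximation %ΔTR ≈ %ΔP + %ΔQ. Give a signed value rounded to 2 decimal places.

%ΔQ ≈ Ed × %ΔP = (-1.7) × (+12.7%) = -21.5900%
%ΔTR ≈ %ΔP + %ΔQ = (+12.7%) + (-21.5900%) = -8.8900%

-8.89%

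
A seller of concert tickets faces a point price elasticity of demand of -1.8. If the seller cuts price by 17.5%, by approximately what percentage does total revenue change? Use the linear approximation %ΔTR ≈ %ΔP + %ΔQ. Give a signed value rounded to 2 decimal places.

%ΔQ ≈ Ed × %ΔP = (-1.8) × (-17.5%) = +31.5000%
%ΔTR ≈ %ΔP + %ΔQ = (-17.5%) + (+31.5000%) = +14.0000%

+14.00%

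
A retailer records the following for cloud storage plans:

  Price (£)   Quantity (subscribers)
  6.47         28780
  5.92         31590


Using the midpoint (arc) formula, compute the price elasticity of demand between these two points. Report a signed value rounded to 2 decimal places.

%ΔQ = (31590 − 28780) / [(28780 + 31590)/2] = 2810/30185 = 0.093092…
%ΔP = (5.92 − 6.47) / [(6.47 + 5.92)/2] = -0.55/6.195 = -0.088781…
Arc Ed = %ΔQ / %ΔP = (2810/30185) / (-0.55/6.195) = -1.0485…

-1.05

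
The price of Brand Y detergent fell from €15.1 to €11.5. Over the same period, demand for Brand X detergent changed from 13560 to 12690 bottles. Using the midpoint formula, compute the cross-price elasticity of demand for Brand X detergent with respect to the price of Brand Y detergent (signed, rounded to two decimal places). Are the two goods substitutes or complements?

0.24; substitutes

%ΔQ_{Brand X detergent} = (12690 − 13560)/avg = -870/13125 = -0.066285…
%ΔP_{Brand Y detergent} = (11.5 − 15.1)/avg = -3.6/13.3 = -0.270676…
E_cross = (-870/13125) / (-3.6/13.3) = 0.2448…
E_cross > 0 ⇒ the goods are substitutes.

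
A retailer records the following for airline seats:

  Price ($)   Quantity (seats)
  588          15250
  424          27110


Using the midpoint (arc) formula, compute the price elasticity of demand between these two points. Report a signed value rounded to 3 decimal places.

%ΔQ = (27110 − 15250) / [(15250 + 27110)/2] = 11860/21180 = 0.559962…
%ΔP = (424 − 588) / [(588 + 424)/2] = -164/506 = -0.324110…
Arc Ed = %ΔQ / %ΔP = (11860/21180) / (-164/506) = -1.72768…

-1.728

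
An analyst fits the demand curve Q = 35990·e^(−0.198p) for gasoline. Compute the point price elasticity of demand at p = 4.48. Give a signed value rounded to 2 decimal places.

dQ/dp = −0.198·Q = -2935.02. At p = 4.48, Q = 14823.3.
Ed = (dQ/dp)·(p/Q) = (-2935.02) × (4.48/14823.3) = -0.8870…

-0.89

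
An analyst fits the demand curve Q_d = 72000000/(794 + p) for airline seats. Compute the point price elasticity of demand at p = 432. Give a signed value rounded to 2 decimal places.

dQ_d/dp = −72000000/(794 + p)² = -47.9018. At p = 432, Q_d = 58727.6.
Ed = (dQ_d/dp)·(p/Q_d) = (-47.9018) × (432/58727.6) = -0.3523…

-0.35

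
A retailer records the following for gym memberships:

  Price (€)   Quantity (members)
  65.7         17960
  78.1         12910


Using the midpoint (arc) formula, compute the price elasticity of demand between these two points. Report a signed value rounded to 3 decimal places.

%ΔQ = (12910 − 17960) / [(17960 + 12910)/2] = -5050/15435 = -0.327178…
%ΔP = (78.1 − 65.7) / [(65.7 + 78.1)/2] = 12.4/71.9 = 0.172461…
Arc Ed = %ΔQ / %ΔP = (-5050/15435) / (12.4/71.9) = -1.89710…

-1.897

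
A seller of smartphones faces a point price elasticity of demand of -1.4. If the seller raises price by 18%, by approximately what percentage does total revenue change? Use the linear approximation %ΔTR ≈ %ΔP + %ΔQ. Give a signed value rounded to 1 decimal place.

-7.2%

%ΔQ ≈ Ed × %ΔP = (-1.4) × (+18%) = -25.2000%
%ΔTR ≈ %ΔP + %ΔQ = (+18%) + (-25.2000%) = -7.2000%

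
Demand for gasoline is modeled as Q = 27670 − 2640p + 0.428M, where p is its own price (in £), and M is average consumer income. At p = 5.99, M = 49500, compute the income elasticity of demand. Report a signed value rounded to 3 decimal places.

0.641

At the given values, Q = 27670 − 2640(5.99) + 0.428(49500) = 33042.4.
∂Q/∂M = 0.428.
E = (0.428) × (49500/33042.4) = 0.64117…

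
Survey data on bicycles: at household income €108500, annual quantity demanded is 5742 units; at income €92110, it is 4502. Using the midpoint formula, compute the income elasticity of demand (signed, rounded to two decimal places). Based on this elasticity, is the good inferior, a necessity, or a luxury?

%ΔQ = (4502 − 5742)/[( 5742 + 4502)/2] = -1240/5122 = -0.242092…
%ΔIncome = (92110 − 108500)/[( 108500 + 92110)/2] = -16390/100305 = -0.163401…
E_income = (-1240/5122) / (-16390/100305) = 1.4815…
E_income > 1 ⇒ normal good, luxury.

1.48; luxury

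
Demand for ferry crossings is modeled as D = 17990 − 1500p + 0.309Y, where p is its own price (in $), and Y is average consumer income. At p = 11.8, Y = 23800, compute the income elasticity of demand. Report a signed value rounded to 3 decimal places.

At the given values, D = 17990 − 1500(11.8) + 0.309(23800) = 7644.2.
∂D/∂Y = 0.309.
E = (0.309) × (23800/7644.2) = 0.96206…

0.962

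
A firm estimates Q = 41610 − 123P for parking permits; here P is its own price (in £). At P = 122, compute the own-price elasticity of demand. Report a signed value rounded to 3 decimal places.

At the given values, Q = 41610 − 123(122) = 26604.
∂Q/∂P = −123.
E = (-123) × (122/26604) = -0.56405…

-0.564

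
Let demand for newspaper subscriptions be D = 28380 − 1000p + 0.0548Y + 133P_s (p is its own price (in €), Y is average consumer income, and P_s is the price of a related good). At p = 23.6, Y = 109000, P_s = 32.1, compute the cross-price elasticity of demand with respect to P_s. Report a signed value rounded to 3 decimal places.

0.284

At the given values, D = 28380 − 1000(23.6) + 0.0548(109000) + 133(32.1) = 15022.5.
∂D/∂P_s = 133.
E = (133) × (32.1/15022.5) = 0.28419…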